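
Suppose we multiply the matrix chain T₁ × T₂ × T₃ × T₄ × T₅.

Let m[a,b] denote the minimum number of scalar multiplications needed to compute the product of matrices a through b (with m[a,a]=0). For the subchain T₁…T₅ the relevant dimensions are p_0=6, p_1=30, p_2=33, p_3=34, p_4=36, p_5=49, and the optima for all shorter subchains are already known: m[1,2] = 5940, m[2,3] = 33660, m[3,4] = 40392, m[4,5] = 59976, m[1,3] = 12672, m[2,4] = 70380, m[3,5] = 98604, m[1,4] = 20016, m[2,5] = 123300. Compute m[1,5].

30600

m[1,5] = min over k∈[1,4] of m[1,k]+m[k+1,5]+p_{0}·p_k·p_{5}.
k=1: 0 + 123300 + 6·30·49 = 132120; k=2: 5940 + 98604 + 6·33·49 = 114246; k=3: 12672 + 59976 + 6·34·49 = 82644; k=4: 20016 + 0 + 6·36·49 = 30600.
Minimum: 30600 at k=4.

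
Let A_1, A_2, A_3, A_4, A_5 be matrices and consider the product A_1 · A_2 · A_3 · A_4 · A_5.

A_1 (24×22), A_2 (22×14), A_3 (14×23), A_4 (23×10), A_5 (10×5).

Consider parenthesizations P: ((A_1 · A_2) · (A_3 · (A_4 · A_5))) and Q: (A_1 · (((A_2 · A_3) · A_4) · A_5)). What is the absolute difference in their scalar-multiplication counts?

Order P = ((A_1 · A_2) · (A_3 · (A_4 · A_5))): (A_1 · A_2): 24×22 by 22×14 → 24×14, cost 24·22·14 = 7392; (A_4 · A_5): 23×10 by 10×5 → 23×5, cost 23·10·5 = 1150; (A_3 · (A_4 · A_5)): 14×23 by 23×5 → 14×5, cost 14·23·5 = 1610; cumulative 2760; ((A_1 · A_2) · (A_3 · (A_4 · A_5))): 24×14 by 14×5 → 24×5, cost 24·14·5 = 1680; cumulative 11832. Total 11832.
Order Q = (A_1 · (((A_2 · A_3) · A_4) · A_5)): (A_2 · A_3): 22×14 by 14×23 → 22×23, cost 22·14·23 = 7084; ((A_2 · A_3) · A_4): 22×23 by 23×10 → 22×10, cost 22·23·10 = 5060; cumulative 12144; (((A_2 · A_3) · A_4) · A_5): 22×10 by 10×5 → 22×5, cost 22·10·5 = 1100; cumulative 13244; (A_1 · (((A_2 · A_3) · A_4) · A_5)): 24×22 by 22×5 → 24×5, cost 24·22·5 = 2640; cumulative 15884. Total 15884.
Difference: |11832 − 15884| = 4052.

4052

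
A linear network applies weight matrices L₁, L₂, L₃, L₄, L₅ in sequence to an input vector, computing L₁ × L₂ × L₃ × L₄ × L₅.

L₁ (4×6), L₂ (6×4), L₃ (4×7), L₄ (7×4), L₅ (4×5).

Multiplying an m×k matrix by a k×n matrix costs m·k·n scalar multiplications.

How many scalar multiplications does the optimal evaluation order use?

Adjacent pairs: L₁L₂ = 4·6·4 = 96; L₂L₃ = 6·4·7 = 168; L₃L₄ = 4·7·4 = 112; L₄L₅ = 7·4·5 = 140.
Length 3: L₁..L₃: k=1: 0+168+4·6·7=336; k=2: 96+0+4·4·7=208 → min 208 | L₂..L₄: k=2: 0+112+6·4·4=208; k=3: 168+0+6·7·4=336 → min 208 | L₃..L₅: k=3: 0+140+4·7·5=280; k=4: 112+0+4·4·5=192 → min 192.
Length 4: L₁..L₄: k=1: 0+208+4·6·4=304; k=2: 96+112+4·4·4=272; k=3: 208+0+4·7·4=320 → min 272 | L₂..L₅: k=2: 0+192+6·4·5=312; k=3: 168+140+6·7·5=518; k=4: 208+0+6·4·5=328 → min 312.
Length 5: L₁..L₅: k=1: 0+312+4·6·5=432; k=2: 96+192+4·4·5=368; k=3: 208+140+4·7·5=488; k=4: 272+0+4·4·5=352 → min 352.
Optimal order: (((L₁ × L₂) × (L₃ × L₄)) × L₅) with cost 352.

352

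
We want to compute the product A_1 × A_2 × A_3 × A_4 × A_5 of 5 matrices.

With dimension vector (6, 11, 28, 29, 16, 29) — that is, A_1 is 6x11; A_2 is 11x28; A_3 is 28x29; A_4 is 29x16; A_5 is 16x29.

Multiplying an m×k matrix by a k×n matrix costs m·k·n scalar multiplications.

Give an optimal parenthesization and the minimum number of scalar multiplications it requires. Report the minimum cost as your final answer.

12288

Adjacent pairs: A_1A_2 = 6·11·28 = 1848; A_2A_3 = 11·28·29 = 8932; A_3A_4 = 28·29·16 = 12992; A_4A_5 = 29·16·29 = 13456.
Length 3: A_1..A_3: k=1: 0+8932+6·11·29=10846; k=2: 1848+0+6·28·29=6720 → min 6720 | A_2..A_4: k=2: 0+12992+11·28·16=17920; k=3: 8932+0+11·29·16=14036 → min 14036 | A_3..A_5: k=3: 0+13456+28·29·29=37004; k=4: 12992+0+28·16·29=25984 → min 25984.
Length 4: A_1..A_4: k=1: 0+14036+6·11·16=15092; k=2: 1848+12992+6·28·16=17528; k=3: 6720+0+6·29·16=9504 → min 9504 | A_2..A_5: k=2: 0+25984+11·28·29=34916; k=3: 8932+13456+11·29·29=31639; k=4: 14036+0+11·16·29=19140 → min 19140.
Length 5: A_1..A_5: k=1: 0+19140+6·11·29=21054; k=2: 1848+25984+6·28·29=32704; k=3: 6720+13456+6·29·29=25222; k=4: 9504+0+6·16·29=12288 → min 12288.
Optimal parenthesization: ((((A_1 × A_2) × A_3) × A_4) × A_5) with cost 12288.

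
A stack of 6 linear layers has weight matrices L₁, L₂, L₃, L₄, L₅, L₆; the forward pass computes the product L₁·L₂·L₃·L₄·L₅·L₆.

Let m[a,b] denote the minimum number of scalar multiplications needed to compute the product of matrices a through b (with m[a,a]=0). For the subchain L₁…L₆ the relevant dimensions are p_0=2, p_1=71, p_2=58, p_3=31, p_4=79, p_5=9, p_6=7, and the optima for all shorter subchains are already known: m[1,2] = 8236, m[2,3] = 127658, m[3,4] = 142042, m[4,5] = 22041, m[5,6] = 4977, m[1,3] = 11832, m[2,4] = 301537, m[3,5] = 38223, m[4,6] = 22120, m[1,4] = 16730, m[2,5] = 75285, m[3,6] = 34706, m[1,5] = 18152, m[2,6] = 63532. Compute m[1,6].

18278

m[1,6] = min over k∈[1,5] of m[1,k]+m[k+1,6]+p_{0}·p_k·p_{6}.
k=1: 0 + 63532 + 2·71·7 = 64526; k=2: 8236 + 34706 + 2·58·7 = 43754; k=3: 11832 + 22120 + 2·31·7 = 34386; k=4: 16730 + 4977 + 2·79·7 = 22813; k=5: 18152 + 0 + 2·9·7 = 18278.
Minimum: 18278 at k=5.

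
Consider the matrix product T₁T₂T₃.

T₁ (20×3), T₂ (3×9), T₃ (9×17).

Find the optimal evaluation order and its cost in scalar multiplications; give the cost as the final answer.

(T₁(T₂T₃)): cost 1479.
((T₁T₂)T₃): cost 3600.
Optimal: (T₁(T₂T₃)) with cost 1479.

1479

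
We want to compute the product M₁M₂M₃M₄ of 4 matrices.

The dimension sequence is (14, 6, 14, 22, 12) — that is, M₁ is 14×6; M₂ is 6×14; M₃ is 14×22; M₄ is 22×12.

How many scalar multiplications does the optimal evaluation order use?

4440

Adjacent pairs: M₁M₂ = 14·6·14 = 1176; M₂M₃ = 6·14·22 = 1848; M₃M₄ = 14·22·12 = 3696.
Length 3: M₁..M₃: k=1: 0+1848+14·6·22=3696; k=2: 1176+0+14·14·22=5488 → min 3696 | M₂..M₄: k=2: 0+3696+6·14·12=4704; k=3: 1848+0+6·22·12=3432 → min 3432.
Length 4: M₁..M₄: k=1: 0+3432+14·6·12=4440; k=2: 1176+3696+14·14·12=7224; k=3: 3696+0+14·22·12=7392 → min 4440.
Optimal order: (M₁((M₂M₃)M₄)) with cost 4440.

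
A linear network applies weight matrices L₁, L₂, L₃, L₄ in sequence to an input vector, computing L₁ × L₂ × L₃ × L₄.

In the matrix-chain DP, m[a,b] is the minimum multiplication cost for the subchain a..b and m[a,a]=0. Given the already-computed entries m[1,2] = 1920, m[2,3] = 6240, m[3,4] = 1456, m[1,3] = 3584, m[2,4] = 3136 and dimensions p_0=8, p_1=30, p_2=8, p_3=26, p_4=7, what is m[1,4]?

3824

m[1,4] = min over k∈[1,3] of m[1,k]+m[k+1,4]+p_{0}·p_k·p_{4}.
k=1: 0 + 3136 + 8·30·7 = 4816; k=2: 1920 + 1456 + 8·8·7 = 3824; k=3: 3584 + 0 + 8·26·7 = 5040.
Minimum: 3824 at k=2.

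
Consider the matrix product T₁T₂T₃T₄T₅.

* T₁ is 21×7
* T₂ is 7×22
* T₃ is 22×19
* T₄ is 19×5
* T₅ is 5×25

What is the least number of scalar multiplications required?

Adjacent pairs: T₁T₂ = 21·7·22 = 3234; T₂T₃ = 7·22·19 = 2926; T₃T₄ = 22·19·5 = 2090; T₄T₅ = 19·5·25 = 2375.
Length 3: T₁..T₃: k=1: 0+2926+21·7·19=5719; k=2: 3234+0+21·22·19=12012 → min 5719 | T₂..T₄: k=2: 0+2090+7·22·5=2860; k=3: 2926+0+7·19·5=3591 → min 2860 | T₃..T₅: k=3: 0+2375+22·19·25=12825; k=4: 2090+0+22·5·25=4840 → min 4840.
Length 4: T₁..T₄: k=1: 0+2860+21·7·5=3595; k=2: 3234+2090+21·22·5=7634; k=3: 5719+0+21·19·5=7714 → min 3595 | T₂..T₅: k=2: 0+4840+7·22·25=8690; k=3: 2926+2375+7·19·25=8626; k=4: 2860+0+7·5·25=3735 → min 3735.
Length 5: T₁..T₅: k=1: 0+3735+21·7·25=7410; k=2: 3234+4840+21·22·25=19624; k=3: 5719+2375+21·19·25=18069; k=4: 3595+0+21·5·25=6220 → min 6220.
Optimal order: ((T₁(T₂(T₃T₄)))T₅) with cost 6220.

6220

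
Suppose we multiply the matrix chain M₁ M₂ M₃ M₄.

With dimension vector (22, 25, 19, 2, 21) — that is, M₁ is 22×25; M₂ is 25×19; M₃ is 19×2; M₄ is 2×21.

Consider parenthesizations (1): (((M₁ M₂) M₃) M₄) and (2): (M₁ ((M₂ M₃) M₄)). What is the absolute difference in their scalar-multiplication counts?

Order (1) = (((M₁ M₂) M₃) M₄): (M₁ M₂): 22×25 by 25×19 → 22×19, cost 22·25·19 = 10450; ((M₁ M₂) M₃): 22×19 by 19×2 → 22×2, cost 22·19·2 = 836; cumulative 11286; (((M₁ M₂) M₃) M₄): 22×2 by 2×21 → 22×21, cost 22·2·21 = 924; cumulative 12210. Total 12210.
Order (2) = (M₁ ((M₂ M₃) M₄)): (M₂ M₃): 25×19 by 19×2 → 25×2, cost 25·19·2 = 950; ((M₂ M₃) M₄): 25×2 by 2×21 → 25×21, cost 25·2·21 = 1050; cumulative 2000; (M₁ ((M₂ M₃) M₄)): 22×25 by 25×21 → 22×21, cost 22·25·21 = 11550; cumulative 13550. Total 13550.
Difference: |12210 − 13550| = 1340.

1340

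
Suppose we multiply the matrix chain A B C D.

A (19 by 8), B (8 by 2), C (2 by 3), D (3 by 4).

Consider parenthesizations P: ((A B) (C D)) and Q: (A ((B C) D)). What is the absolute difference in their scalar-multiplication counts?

272

Order P = ((A B) (C D)): (A B): 19×8 by 8×2 → 19×2, cost 19·8·2 = 304; (C D): 2×3 by 3×4 → 2×4, cost 2·3·4 = 24; ((A B) (C D)): 19×2 by 2×4 → 19×4, cost 19·2·4 = 152; cumulative 480. Total 480.
Order Q = (A ((B C) D)): (B C): 8×2 by 2×3 → 8×3, cost 8·2·3 = 48; ((B C) D): 8×3 by 3×4 → 8×4, cost 8·3·4 = 96; cumulative 144; (A ((B C) D)): 19×8 by 8×4 → 19×4, cost 19·8·4 = 608; cumulative 752. Total 752.
Difference: |480 − 752| = 272.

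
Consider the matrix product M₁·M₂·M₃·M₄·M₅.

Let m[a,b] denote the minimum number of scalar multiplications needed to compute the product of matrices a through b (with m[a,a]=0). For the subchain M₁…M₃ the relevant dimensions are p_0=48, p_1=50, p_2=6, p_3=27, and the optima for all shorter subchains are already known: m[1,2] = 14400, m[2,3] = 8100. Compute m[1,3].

22176

m[1,3] = min over k∈[1,2] of m[1,k]+m[k+1,3]+p_{0}·p_k·p_{3}.
k=1: 0 + 8100 + 48·50·27 = 72900; k=2: 14400 + 0 + 48·6·27 = 22176.
Minimum: 22176 at k=2.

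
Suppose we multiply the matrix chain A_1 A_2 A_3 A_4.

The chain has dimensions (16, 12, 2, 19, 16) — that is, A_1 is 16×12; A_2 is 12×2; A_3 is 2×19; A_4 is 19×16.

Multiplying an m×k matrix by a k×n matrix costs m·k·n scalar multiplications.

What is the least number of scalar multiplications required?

Adjacent pairs: A_1A_2 = 16·12·2 = 384; A_2A_3 = 12·2·19 = 456; A_3A_4 = 2·19·16 = 608.
Length 3: A_1..A_3: k=1: 0+456+16·12·19=4104; k=2: 384+0+16·2·19=992 → min 992 | A_2..A_4: k=2: 0+608+12·2·16=992; k=3: 456+0+12·19·16=4104 → min 992.
Length 4: A_1..A_4: k=1: 0+992+16·12·16=4064; k=2: 384+608+16·2·16=1504; k=3: 992+0+16·19·16=5856 → min 1504.
Optimal order: ((A_1 A_2) (A_3 A_4)) with cost 1504.

1504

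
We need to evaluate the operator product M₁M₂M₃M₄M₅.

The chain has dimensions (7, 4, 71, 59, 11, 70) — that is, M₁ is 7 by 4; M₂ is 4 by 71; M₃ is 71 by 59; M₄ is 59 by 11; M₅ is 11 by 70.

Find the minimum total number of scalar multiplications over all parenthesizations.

Adjacent pairs: M₁M₂ = 7·4·71 = 1988; M₂M₃ = 4·71·59 = 16756; M₃M₄ = 71·59·11 = 46079; M₄M₅ = 59·11·70 = 45430.
Length 3: M₁..M₃: k=1: 0+16756+7·4·59=18408; k=2: 1988+0+7·71·59=31311 → min 18408 | M₂..M₄: k=2: 0+46079+4·71·11=49203; k=3: 16756+0+4·59·11=19352 → min 19352 | M₃..M₅: k=3: 0+45430+71·59·70=338660; k=4: 46079+0+71·11·70=100749 → min 100749.
Length 4: M₁..M₄: k=1: 0+19352+7·4·11=19660; k=2: 1988+46079+7·71·11=53534; k=3: 18408+0+7·59·11=22951 → min 19660 | M₂..M₅: k=2: 0+100749+4·71·70=120629; k=3: 16756+45430+4·59·70=78706; k=4: 19352+0+4·11·70=22432 → min 22432.
Length 5: M₁..M₅: k=1: 0+22432+7·4·70=24392; k=2: 1988+100749+7·71·70=137527; k=3: 18408+45430+7·59·70=92748; k=4: 19660+0+7·11·70=25050 → min 24392.
Optimal order: (M₁(((M₂M₃)M₄)M₅)) with cost 24392.

24392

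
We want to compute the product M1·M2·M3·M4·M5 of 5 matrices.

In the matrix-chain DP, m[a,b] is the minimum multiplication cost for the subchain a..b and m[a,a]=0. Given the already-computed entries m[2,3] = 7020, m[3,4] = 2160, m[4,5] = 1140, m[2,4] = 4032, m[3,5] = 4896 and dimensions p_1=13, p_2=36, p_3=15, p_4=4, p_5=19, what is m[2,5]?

m[2,5] = min over k∈[2,4] of m[2,k]+m[k+1,5]+p_{1}·p_k·p_{5}.
k=2: 0 + 4896 + 13·36·19 = 13788; k=3: 7020 + 1140 + 13·15·19 = 11865; k=4: 4032 + 0 + 13·4·19 = 5020.
Minimum: 5020 at k=4.

5020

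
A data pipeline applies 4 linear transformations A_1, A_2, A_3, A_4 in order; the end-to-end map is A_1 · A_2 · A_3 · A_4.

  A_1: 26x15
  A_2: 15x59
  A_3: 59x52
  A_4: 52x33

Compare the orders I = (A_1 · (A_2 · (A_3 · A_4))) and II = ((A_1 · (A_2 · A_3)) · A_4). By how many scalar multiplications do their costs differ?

Order I = (A_1 · (A_2 · (A_3 · A_4))): (A_3 · A_4): 59×52 by 52×33 → 59×33, cost 59·52·33 = 101244; (A_2 · (A_3 · A_4)): 15×59 by 59×33 → 15×33, cost 15·59·33 = 29205; cumulative 130449; (A_1 · (A_2 · (A_3 · A_4))): 26×15 by 15×33 → 26×33, cost 26·15·33 = 12870; cumulative 143319. Total 143319.
Order II = ((A_1 · (A_2 · A_3)) · A_4): (A_2 · A_3): 15×59 by 59×52 → 15×52, cost 15·59·52 = 46020; (A_1 · (A_2 · A_3)): 26×15 by 15×52 → 26×52, cost 26·15·52 = 20280; cumulative 66300; ((A_1 · (A_2 · A_3)) · A_4): 26×52 by 52×33 → 26×33, cost 26·52·33 = 44616; cumulative 110916. Total 110916.
Difference: |143319 − 110916| = 32403.

32403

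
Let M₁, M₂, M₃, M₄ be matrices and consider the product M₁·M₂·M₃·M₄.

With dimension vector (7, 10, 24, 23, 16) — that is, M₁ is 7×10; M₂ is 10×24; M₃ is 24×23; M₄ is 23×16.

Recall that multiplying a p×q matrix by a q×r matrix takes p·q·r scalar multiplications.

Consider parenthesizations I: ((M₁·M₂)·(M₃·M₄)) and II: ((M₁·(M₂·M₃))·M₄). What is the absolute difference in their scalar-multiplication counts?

3494

Order I = ((M₁·M₂)·(M₃·M₄)): (M₁·M₂): 7×10 by 10×24 → 7×24, cost 7·10·24 = 1680; (M₃·M₄): 24×23 by 23×16 → 24×16, cost 24·23·16 = 8832; ((M₁·M₂)·(M₃·M₄)): 7×24 by 24×16 → 7×16, cost 7·24·16 = 2688; cumulative 13200. Total 13200.
Order II = ((M₁·(M₂·M₃))·M₄): (M₂·M₃): 10×24 by 24×23 → 10×23, cost 10·24·23 = 5520; (M₁·(M₂·M₃)): 7×10 by 10×23 → 7×23, cost 7·10·23 = 1610; cumulative 7130; ((M₁·(M₂·M₃))·M₄): 7×23 by 23×16 → 7×16, cost 7·23·16 = 2576; cumulative 9706. Total 9706.
Difference: |13200 − 9706| = 3494.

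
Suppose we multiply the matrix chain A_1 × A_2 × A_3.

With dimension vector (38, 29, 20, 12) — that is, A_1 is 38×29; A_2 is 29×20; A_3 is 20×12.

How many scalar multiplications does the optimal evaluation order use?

Order (A_1 × (A_2 × A_3)): (A_2 × A_3): 29×20 by 20×12 → 29×12, cost 29·20·12 = 6960; (A_1 × (A_2 × A_3)): 38×29 by 29×12 → 38×12, cost 38·29·12 = 13224; cumulative 20184. Total 20184.
Order ((A_1 × A_2) × A_3): (A_1 × A_2): 38×29 by 29×20 → 38×20, cost 38·29·20 = 22040; ((A_1 × A_2) × A_3): 38×20 by 20×12 → 38×12, cost 38·20·12 = 9120; cumulative 31160. Total 31160.
Minimum: 20184.

20184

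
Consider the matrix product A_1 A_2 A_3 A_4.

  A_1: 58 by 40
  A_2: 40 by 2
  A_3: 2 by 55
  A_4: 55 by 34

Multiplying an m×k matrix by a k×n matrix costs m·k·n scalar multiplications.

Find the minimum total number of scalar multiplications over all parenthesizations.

Adjacent pairs: A_1A_2 = 58·40·2 = 4640; A_2A_3 = 40·2·55 = 4400; A_3A_4 = 2·55·34 = 3740.
Length 3: A_1..A_3: k=1: 0+4400+58·40·55=132000; k=2: 4640+0+58·2·55=11020 → min 11020 | A_2..A_4: k=2: 0+3740+40·2·34=6460; k=3: 4400+0+40·55·34=79200 → min 6460.
Length 4: A_1..A_4: k=1: 0+6460+58·40·34=85340; k=2: 4640+3740+58·2·34=12324; k=3: 11020+0+58·55·34=119480 → min 12324.
Optimal order: ((A_1 A_2) (A_3 A_4)) with cost 12324.

12324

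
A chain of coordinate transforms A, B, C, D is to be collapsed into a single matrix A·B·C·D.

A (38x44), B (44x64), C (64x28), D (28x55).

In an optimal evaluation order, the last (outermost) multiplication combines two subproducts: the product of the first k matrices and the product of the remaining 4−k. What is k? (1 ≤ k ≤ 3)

Adjacent pairs: AB = 38·44·64 = 107008; BC = 44·64·28 = 78848; CD = 64·28·55 = 98560.
Length 3: A..C: k=1: 0+78848+38·44·28=125664; k=2: 107008+0+38·64·28=175104 → min 125664 | B..D: k=2: 0+98560+44·64·55=253440; k=3: 78848+0+44·28·55=146608 → min 146608.
Top-level splits: k=1: (A..A)·(B..D) → 0+146608+38·44·55 = 238568; k=2: (A..B)·(C..D) → 107008+98560+38·64·55 = 339328; k=3: (A..C)·(D..D) → 125664+0+38·28·55 = 184184.
Best split is after C, i.e. k = 3.

3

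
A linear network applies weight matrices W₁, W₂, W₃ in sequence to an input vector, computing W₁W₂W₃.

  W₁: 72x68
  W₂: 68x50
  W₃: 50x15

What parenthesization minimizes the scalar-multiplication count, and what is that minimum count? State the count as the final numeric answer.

(W₁(W₂W₃)): cost 124440.
((W₁W₂)W₃): cost 298800.
Optimal: (W₁(W₂W₃)) with cost 124440.

124440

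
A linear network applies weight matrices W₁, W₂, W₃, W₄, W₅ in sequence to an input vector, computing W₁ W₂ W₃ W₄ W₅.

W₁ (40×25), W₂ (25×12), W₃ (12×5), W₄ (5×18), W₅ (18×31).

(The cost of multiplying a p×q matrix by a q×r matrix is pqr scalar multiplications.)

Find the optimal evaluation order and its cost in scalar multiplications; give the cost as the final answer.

15490

Adjacent pairs: W₁W₂ = 40·25·12 = 12000; W₂W₃ = 25·12·5 = 1500; W₃W₄ = 12·5·18 = 1080; W₄W₅ = 5·18·31 = 2790.
Length 3: W₁..W₃: k=1: 0+1500+40·25·5=6500; k=2: 12000+0+40·12·5=14400 → min 6500 | W₂..W₄: k=2: 0+1080+25·12·18=6480; k=3: 1500+0+25·5·18=3750 → min 3750 | W₃..W₅: k=3: 0+2790+12·5·31=4650; k=4: 1080+0+12·18·31=7776 → min 4650.
Length 4: W₁..W₄: k=1: 0+3750+40·25·18=21750; k=2: 12000+1080+40·12·18=21720; k=3: 6500+0+40·5·18=10100 → min 10100 | W₂..W₅: k=2: 0+4650+25·12·31=13950; k=3: 1500+2790+25·5·31=8165; k=4: 3750+0+25·18·31=17700 → min 8165.
Length 5: W₁..W₅: k=1: 0+8165+40·25·31=39165; k=2: 12000+4650+40·12·31=31530; k=3: 6500+2790+40·5·31=15490; k=4: 10100+0+40·18·31=32420 → min 15490.
Optimal parenthesization: ((W₁ (W₂ W₃)) (W₄ W₅)) with cost 15490.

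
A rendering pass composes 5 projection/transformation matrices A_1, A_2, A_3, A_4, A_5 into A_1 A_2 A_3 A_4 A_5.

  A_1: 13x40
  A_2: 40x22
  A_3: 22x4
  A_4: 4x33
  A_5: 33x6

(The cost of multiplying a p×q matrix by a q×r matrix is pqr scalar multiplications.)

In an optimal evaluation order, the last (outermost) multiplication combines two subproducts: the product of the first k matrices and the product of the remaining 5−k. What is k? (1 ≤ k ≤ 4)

3

Adjacent pairs: A_1A_2 = 13·40·22 = 11440; A_2A_3 = 40·22·4 = 3520; A_3A_4 = 22·4·33 = 2904; A_4A_5 = 4·33·6 = 792.
Length 3: A_1..A_3: k=1: 0+3520+13·40·4=5600; k=2: 11440+0+13·22·4=12584 → min 5600 | A_2..A_4: k=2: 0+2904+40·22·33=31944; k=3: 3520+0+40·4·33=8800 → min 8800 | A_3..A_5: k=3: 0+792+22·4·6=1320; k=4: 2904+0+22·33·6=7260 → min 1320.
Length 4: A_1..A_4: k=1: 0+8800+13·40·33=25960; k=2: 11440+2904+13·22·33=23782; k=3: 5600+0+13·4·33=7316 → min 7316 | A_2..A_5: k=2: 0+1320+40·22·6=6600; k=3: 3520+792+40·4·6=5272; k=4: 8800+0+40·33·6=16720 → min 5272.
Top-level splits: k=1: (A_1..A_1)·(A_2..A_5) → 0+5272+13·40·6 = 8392; k=2: (A_1..A_2)·(A_3..A_5) → 11440+1320+13·22·6 = 14476; k=3: (A_1..A_3)·(A_4..A_5) → 5600+792+13·4·6 = 6704; k=4: (A_1..A_4)·(A_5..A_5) → 7316+0+13·33·6 = 9890.
Best split is after A_3, i.e. k = 3.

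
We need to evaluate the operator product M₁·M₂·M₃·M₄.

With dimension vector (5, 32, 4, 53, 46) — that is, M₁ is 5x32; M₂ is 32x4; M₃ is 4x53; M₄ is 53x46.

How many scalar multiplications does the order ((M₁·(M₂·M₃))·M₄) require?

27454

(M₂·M₃): 32×4 by 4×53 → 32×53, cost 32·4·53 = 6784
(M₁·(M₂·M₃)): 5×32 by 32×53 → 5×53, cost 5·32·53 = 8480; cumulative 15264
((M₁·(M₂·M₃))·M₄): 5×53 by 53×46 → 5×46, cost 5·53·46 = 12190; cumulative 27454
Total: 27454 scalar multiplications.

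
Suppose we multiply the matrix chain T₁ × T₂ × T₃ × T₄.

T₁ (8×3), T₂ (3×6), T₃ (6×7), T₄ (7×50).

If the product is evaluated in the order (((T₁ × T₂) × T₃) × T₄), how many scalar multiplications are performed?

(T₁ × T₂): 8×3 by 3×6 → 8×6, cost 8·3·6 = 144
((T₁ × T₂) × T₃): 8×6 by 6×7 → 8×7, cost 8·6·7 = 336; cumulative 480
(((T₁ × T₂) × T₃) × T₄): 8×7 by 7×50 → 8×50, cost 8·7·50 = 2800; cumulative 3280
Total: 3280 scalar multiplications.

3280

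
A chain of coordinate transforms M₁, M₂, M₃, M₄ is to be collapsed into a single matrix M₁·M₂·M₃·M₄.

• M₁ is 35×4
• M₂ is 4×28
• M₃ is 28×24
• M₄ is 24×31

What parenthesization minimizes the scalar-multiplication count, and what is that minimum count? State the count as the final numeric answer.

Adjacent pairs: M₁M₂ = 35·4·28 = 3920; M₂M₃ = 4·28·24 = 2688; M₃M₄ = 28·24·31 = 20832.
Length 3: M₁..M₃: k=1: 0+2688+35·4·24=6048; k=2: 3920+0+35·28·24=27440 → min 6048 | M₂..M₄: k=2: 0+20832+4·28·31=24304; k=3: 2688+0+4·24·31=5664 → min 5664.
Length 4: M₁..M₄: k=1: 0+5664+35·4·31=10004; k=2: 3920+20832+35·28·31=55132; k=3: 6048+0+35·24·31=32088 → min 10004.
Optimal parenthesization: (M₁·((M₂·M₃)·M₄)) with cost 10004.

10004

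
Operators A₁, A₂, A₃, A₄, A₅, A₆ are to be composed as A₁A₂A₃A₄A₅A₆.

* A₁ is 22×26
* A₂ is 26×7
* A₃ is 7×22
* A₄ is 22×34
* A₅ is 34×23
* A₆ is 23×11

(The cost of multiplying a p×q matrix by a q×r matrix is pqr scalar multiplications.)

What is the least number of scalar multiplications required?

18179

Adjacent pairs: A₁A₂ = 22·26·7 = 4004; A₂A₃ = 26·7·22 = 4004; A₃A₄ = 7·22·34 = 5236; A₄A₅ = 22·34·23 = 17204; A₅A₆ = 34·23·11 = 8602.
Length 3: A₁..A₃: k=1: 0+4004+22·26·22=16588; k=2: 4004+0+22·7·22=7392 → min 7392 | A₂..A₄: k=2: 0+5236+26·7·34=11424; k=3: 4004+0+26·22·34=23452 → min 11424 | A₃..A₅: k=3: 0+17204+7·22·23=20746; k=4: 5236+0+7·34·23=10710 → min 10710 | A₄..A₆: k=4: 0+8602+22·34·11=16830; k=5: 17204+0+22·23·11=22770 → min 16830.
Length 4: A₁..A₄: k=1: 0+11424+22·26·34=30872; k=2: 4004+5236+22·7·34=14476; k=3: 7392+0+22·22·34=23848 → min 14476 | A₂..A₅: k=2: 0+10710+26·7·23=14896; k=3: 4004+17204+26·22·23=34364; k=4: 11424+0+26·34·23=31756 → min 14896 | A₃..A₆: k=3: 0+16830+7·22·11=18524; k=4: 5236+8602+7·34·11=16456; k=5: 10710+0+7·23·11=12481 → min 12481.
Length 5: A₁..A₅: k=1: 0+14896+22·26·23=28052; k=2: 4004+10710+22·7·23=18256; k=3: 7392+17204+22·22·23=35728; k=4: 14476+0+22·34·23=31680 → min 18256 | A₂..A₆: k=2: 0+12481+26·7·11=14483; k=3: 4004+16830+26·22·11=27126; k=4: 11424+8602+26·34·11=29750; k=5: 14896+0+26·23·11=21474 → min 14483.
Length 6: A₁..A₆: k=1: 0+14483+22·26·11=20775; k=2: 4004+12481+22·7·11=18179; k=3: 7392+16830+22·22·11=29546; k=4: 14476+8602+22·34·11=31306; k=5: 18256+0+22·23·11=23822 → min 18179.
Optimal order: ((A₁A₂)(((A₃A₄)A₅)A₆)) with cost 18179.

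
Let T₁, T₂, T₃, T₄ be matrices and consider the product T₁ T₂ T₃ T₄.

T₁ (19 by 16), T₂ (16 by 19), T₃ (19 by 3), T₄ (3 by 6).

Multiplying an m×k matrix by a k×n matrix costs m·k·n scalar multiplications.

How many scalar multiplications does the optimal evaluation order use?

2166

Adjacent pairs: T₁T₂ = 19·16·19 = 5776; T₂T₃ = 16·19·3 = 912; T₃T₄ = 19·3·6 = 342.
Length 3: T₁..T₃: k=1: 0+912+19·16·3=1824; k=2: 5776+0+19·19·3=6859 → min 1824 | T₂..T₄: k=2: 0+342+16·19·6=2166; k=3: 912+0+16·3·6=1200 → min 1200.
Length 4: T₁..T₄: k=1: 0+1200+19·16·6=3024; k=2: 5776+342+19·19·6=8284; k=3: 1824+0+19·3·6=2166 → min 2166.
Optimal order: ((T₁ (T₂ T₃)) T₄) with cost 2166.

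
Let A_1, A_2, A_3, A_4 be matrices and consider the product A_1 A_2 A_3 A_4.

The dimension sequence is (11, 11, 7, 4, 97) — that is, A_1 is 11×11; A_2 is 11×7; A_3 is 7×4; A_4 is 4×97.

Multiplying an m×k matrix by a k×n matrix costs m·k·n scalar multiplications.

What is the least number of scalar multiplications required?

5060

Adjacent pairs: A_1A_2 = 11·11·7 = 847; A_2A_3 = 11·7·4 = 308; A_3A_4 = 7·4·97 = 2716.
Length 3: A_1..A_3: k=1: 0+308+11·11·4=792; k=2: 847+0+11·7·4=1155 → min 792 | A_2..A_4: k=2: 0+2716+11·7·97=10185; k=3: 308+0+11·4·97=4576 → min 4576.
Length 4: A_1..A_4: k=1: 0+4576+11·11·97=16313; k=2: 847+2716+11·7·97=11032; k=3: 792+0+11·4·97=5060 → min 5060.
Optimal order: ((A_1 (A_2 A_3)) A_4) with cost 5060.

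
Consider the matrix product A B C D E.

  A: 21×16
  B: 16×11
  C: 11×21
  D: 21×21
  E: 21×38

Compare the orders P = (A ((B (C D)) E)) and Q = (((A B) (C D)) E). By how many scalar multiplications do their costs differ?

3927

Order P = (A ((B (C D)) E)): (C D): 11×21 by 21×21 → 11×21, cost 11·21·21 = 4851; (B (C D)): 16×11 by 11×21 → 16×21, cost 16·11·21 = 3696; cumulative 8547; ((B (C D)) E): 16×21 by 21×38 → 16×38, cost 16·21·38 = 12768; cumulative 21315; (A ((B (C D)) E)): 21×16 by 16×38 → 21×38, cost 21·16·38 = 12768; cumulative 34083. Total 34083.
Order Q = (((A B) (C D)) E): (A B): 21×16 by 16×11 → 21×11, cost 21·16·11 = 3696; (C D): 11×21 by 21×21 → 11×21, cost 11·21·21 = 4851; ((A B) (C D)): 21×11 by 11×21 → 21×21, cost 21·11·21 = 4851; cumulative 13398; (((A B) (C D)) E): 21×21 by 21×38 → 21×38, cost 21·21·38 = 16758; cumulative 30156. Total 30156.
Difference: |34083 − 30156| = 3927.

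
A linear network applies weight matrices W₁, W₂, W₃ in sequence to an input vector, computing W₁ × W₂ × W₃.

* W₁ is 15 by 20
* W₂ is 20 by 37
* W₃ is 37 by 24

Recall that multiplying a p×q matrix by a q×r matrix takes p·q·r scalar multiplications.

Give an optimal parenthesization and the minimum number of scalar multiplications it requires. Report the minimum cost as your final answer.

24420

(W₁ × (W₂ × W₃)): cost 24960.
((W₁ × W₂) × W₃): cost 24420.
Optimal: ((W₁ × W₂) × W₃) with cost 24420.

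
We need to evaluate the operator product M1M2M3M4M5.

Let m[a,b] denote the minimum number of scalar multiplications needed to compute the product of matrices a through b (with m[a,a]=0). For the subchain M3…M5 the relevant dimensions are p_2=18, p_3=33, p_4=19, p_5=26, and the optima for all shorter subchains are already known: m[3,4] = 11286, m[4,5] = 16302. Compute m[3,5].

20178

m[3,5] = min over k∈[3,4] of m[3,k]+m[k+1,5]+p_{2}·p_k·p_{5}.
k=3: 0 + 16302 + 18·33·26 = 31746; k=4: 11286 + 0 + 18·19·26 = 20178.
Minimum: 20178 at k=4.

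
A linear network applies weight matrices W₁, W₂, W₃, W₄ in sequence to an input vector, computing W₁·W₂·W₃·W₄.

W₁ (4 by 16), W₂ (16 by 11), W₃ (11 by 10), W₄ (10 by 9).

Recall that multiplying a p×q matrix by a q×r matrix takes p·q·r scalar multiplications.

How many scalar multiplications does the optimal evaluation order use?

1504

Adjacent pairs: W₁W₂ = 4·16·11 = 704; W₂W₃ = 16·11·10 = 1760; W₃W₄ = 11·10·9 = 990.
Length 3: W₁..W₃: k=1: 0+1760+4·16·10=2400; k=2: 704+0+4·11·10=1144 → min 1144 | W₂..W₄: k=2: 0+990+16·11·9=2574; k=3: 1760+0+16·10·9=3200 → min 2574.
Length 4: W₁..W₄: k=1: 0+2574+4·16·9=3150; k=2: 704+990+4·11·9=2090; k=3: 1144+0+4·10·9=1504 → min 1504.
Optimal order: (((W₁·W₂)·W₃)·W₄) with cost 1504.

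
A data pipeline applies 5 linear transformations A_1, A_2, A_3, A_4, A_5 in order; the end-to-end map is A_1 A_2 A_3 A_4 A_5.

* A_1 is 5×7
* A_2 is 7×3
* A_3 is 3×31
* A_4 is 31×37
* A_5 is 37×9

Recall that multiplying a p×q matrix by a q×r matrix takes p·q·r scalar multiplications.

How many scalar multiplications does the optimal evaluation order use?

4680

Adjacent pairs: A_1A_2 = 5·7·3 = 105; A_2A_3 = 7·3·31 = 651; A_3A_4 = 3·31·37 = 3441; A_4A_5 = 31·37·9 = 10323.
Length 3: A_1..A_3: k=1: 0+651+5·7·31=1736; k=2: 105+0+5·3·31=570 → min 570 | A_2..A_4: k=2: 0+3441+7·3·37=4218; k=3: 651+0+7·31·37=8680 → min 4218 | A_3..A_5: k=3: 0+10323+3·31·9=11160; k=4: 3441+0+3·37·9=4440 → min 4440.
Length 4: A_1..A_4: k=1: 0+4218+5·7·37=5513; k=2: 105+3441+5·3·37=4101; k=3: 570+0+5·31·37=6305 → min 4101 | A_2..A_5: k=2: 0+4440+7·3·9=4629; k=3: 651+10323+7·31·9=12927; k=4: 4218+0+7·37·9=6549 → min 4629.
Length 5: A_1..A_5: k=1: 0+4629+5·7·9=4944; k=2: 105+4440+5·3·9=4680; k=3: 570+10323+5·31·9=12288; k=4: 4101+0+5·37·9=5766 → min 4680.
Optimal order: ((A_1 A_2) ((A_3 A_4) A_5)) with cost 4680.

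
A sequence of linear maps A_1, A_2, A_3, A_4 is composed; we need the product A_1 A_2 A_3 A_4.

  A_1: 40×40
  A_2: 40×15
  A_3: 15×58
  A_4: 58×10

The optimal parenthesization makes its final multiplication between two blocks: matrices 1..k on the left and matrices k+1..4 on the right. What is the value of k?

1

Adjacent pairs: A_1A_2 = 40·40·15 = 24000; A_2A_3 = 40·15·58 = 34800; A_3A_4 = 15·58·10 = 8700.
Length 3: A_1..A_3: k=1: 0+34800+40·40·58=127600; k=2: 24000+0+40·15·58=58800 → min 58800 | A_2..A_4: k=2: 0+8700+40·15·10=14700; k=3: 34800+0+40·58·10=58000 → min 14700.
Top-level splits: k=1: (A_1..A_1)·(A_2..A_4) → 0+14700+40·40·10 = 30700; k=2: (A_1..A_2)·(A_3..A_4) → 24000+8700+40·15·10 = 38700; k=3: (A_1..A_3)·(A_4..A_4) → 58800+0+40·58·10 = 82000.
Best split is after A_1, i.e. k = 1.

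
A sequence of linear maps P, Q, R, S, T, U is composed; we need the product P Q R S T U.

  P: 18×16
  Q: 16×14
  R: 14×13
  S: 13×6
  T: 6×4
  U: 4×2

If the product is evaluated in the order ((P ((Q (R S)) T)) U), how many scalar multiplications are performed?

4116

(R S): 14×13 by 13×6 → 14×6, cost 14·13·6 = 1092
(Q (R S)): 16×14 by 14×6 → 16×6, cost 16·14·6 = 1344; cumulative 2436
((Q (R S)) T): 16×6 by 6×4 → 16×4, cost 16·6·4 = 384; cumulative 2820
(P ((Q (R S)) T)): 18×16 by 16×4 → 18×4, cost 18·16·4 = 1152; cumulative 3972
((P ((Q (R S)) T)) U): 18×4 by 4×2 → 18×2, cost 18·4·2 = 144; cumulative 4116
Total: 4116 scalar multiplications.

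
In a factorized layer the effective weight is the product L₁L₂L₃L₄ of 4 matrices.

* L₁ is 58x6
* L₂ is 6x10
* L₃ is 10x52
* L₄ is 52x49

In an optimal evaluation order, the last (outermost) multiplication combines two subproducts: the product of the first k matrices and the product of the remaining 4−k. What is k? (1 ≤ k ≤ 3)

Adjacent pairs: L₁L₂ = 58·6·10 = 3480; L₂L₃ = 6·10·52 = 3120; L₃L₄ = 10·52·49 = 25480.
Length 3: L₁..L₃: k=1: 0+3120+58·6·52=21216; k=2: 3480+0+58·10·52=33640 → min 21216 | L₂..L₄: k=2: 0+25480+6·10·49=28420; k=3: 3120+0+6·52·49=18408 → min 18408.
Top-level splits: k=1: (L₁..L₁)·(L₂..L₄) → 0+18408+58·6·49 = 35460; k=2: (L₁..L₂)·(L₃..L₄) → 3480+25480+58·10·49 = 57380; k=3: (L₁..L₃)·(L₄..L₄) → 21216+0+58·52·49 = 169000.
Best split is after L₁, i.e. k = 1.

1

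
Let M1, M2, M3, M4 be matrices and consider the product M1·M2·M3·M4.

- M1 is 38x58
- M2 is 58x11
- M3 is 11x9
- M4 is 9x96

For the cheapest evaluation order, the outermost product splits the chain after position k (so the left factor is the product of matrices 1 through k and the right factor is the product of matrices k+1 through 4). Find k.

3

Adjacent pairs: M1M2 = 38·58·11 = 24244; M2M3 = 58·11·9 = 5742; M3M4 = 11·9·96 = 9504.
Length 3: M1..M3: k=1: 0+5742+38·58·9=25578; k=2: 24244+0+38·11·9=28006 → min 25578 | M2..M4: k=2: 0+9504+58·11·96=70752; k=3: 5742+0+58·9·96=55854 → min 55854.
Top-level splits: k=1: (M1..M1)·(M2..M4) → 0+55854+38·58·96 = 267438; k=2: (M1..M2)·(M3..M4) → 24244+9504+38·11·96 = 73876; k=3: (M1..M3)·(M4..M4) → 25578+0+38·9·96 = 58410.
Best split is after M3, i.e. k = 3.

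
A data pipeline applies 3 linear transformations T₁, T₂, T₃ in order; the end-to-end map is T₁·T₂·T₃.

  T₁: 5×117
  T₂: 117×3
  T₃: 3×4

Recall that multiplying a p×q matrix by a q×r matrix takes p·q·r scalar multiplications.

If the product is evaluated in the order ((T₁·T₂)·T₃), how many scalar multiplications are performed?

1815

(T₁·T₂): 5×117 by 117×3 → 5×3, cost 5·117·3 = 1755
((T₁·T₂)·T₃): 5×3 by 3×4 → 5×4, cost 5·3·4 = 60; cumulative 1815
Total: 1815 scalar multiplications.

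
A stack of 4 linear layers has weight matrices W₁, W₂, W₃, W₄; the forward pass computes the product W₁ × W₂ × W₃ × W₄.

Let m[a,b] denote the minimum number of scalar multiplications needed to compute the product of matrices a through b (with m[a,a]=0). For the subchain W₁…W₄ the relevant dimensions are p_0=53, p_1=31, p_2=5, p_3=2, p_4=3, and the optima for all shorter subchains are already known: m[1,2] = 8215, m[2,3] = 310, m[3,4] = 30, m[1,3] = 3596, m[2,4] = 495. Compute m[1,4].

m[1,4] = min over k∈[1,3] of m[1,k]+m[k+1,4]+p_{0}·p_k·p_{4}.
k=1: 0 + 495 + 53·31·3 = 5424; k=2: 8215 + 30 + 53·5·3 = 9040; k=3: 3596 + 0 + 53·2·3 = 3914.
Minimum: 3914 at k=3.

3914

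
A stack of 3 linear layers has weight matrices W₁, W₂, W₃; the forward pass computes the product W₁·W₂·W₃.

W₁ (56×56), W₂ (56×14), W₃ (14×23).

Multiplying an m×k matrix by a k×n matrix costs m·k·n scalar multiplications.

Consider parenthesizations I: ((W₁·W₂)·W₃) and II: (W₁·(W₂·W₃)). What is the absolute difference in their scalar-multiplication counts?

Order I = ((W₁·W₂)·W₃): (W₁·W₂): 56×56 by 56×14 → 56×14, cost 56·56·14 = 43904; ((W₁·W₂)·W₃): 56×14 by 14×23 → 56×23, cost 56·14·23 = 18032; cumulative 61936. Total 61936.
Order II = (W₁·(W₂·W₃)): (W₂·W₃): 56×14 by 14×23 → 56×23, cost 56·14·23 = 18032; (W₁·(W₂·W₃)): 56×56 by 56×23 → 56×23, cost 56·56·23 = 72128; cumulative 90160. Total 90160.
Difference: |61936 − 90160| = 28224.

28224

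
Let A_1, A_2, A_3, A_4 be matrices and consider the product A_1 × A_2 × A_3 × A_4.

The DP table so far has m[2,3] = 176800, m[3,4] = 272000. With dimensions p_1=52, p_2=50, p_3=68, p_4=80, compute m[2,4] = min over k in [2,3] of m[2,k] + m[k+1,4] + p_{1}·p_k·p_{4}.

459680

m[2,4] = min over k∈[2,3] of m[2,k]+m[k+1,4]+p_{1}·p_k·p_{4}.
k=2: 0 + 272000 + 52·50·80 = 480000; k=3: 176800 + 0 + 52·68·80 = 459680.
Minimum: 459680 at k=3.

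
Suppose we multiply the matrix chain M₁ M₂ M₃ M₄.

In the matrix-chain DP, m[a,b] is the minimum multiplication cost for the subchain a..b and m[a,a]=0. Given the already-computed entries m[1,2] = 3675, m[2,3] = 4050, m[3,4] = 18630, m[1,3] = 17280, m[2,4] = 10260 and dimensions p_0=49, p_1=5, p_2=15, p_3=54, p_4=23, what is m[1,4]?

m[1,4] = min over k∈[1,3] of m[1,k]+m[k+1,4]+p_{0}·p_k·p_{4}.
k=1: 0 + 10260 + 49·5·23 = 15895; k=2: 3675 + 18630 + 49·15·23 = 39210; k=3: 17280 + 0 + 49·54·23 = 78138.
Minimum: 15895 at k=1.

15895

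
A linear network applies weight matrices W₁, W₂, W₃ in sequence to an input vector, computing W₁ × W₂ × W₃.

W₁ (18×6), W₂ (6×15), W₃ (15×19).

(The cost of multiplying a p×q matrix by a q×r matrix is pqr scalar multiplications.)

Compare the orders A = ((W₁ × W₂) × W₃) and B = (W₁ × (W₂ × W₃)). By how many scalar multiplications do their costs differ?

Order A = ((W₁ × W₂) × W₃): (W₁ × W₂): 18×6 by 6×15 → 18×15, cost 18·6·15 = 1620; ((W₁ × W₂) × W₃): 18×15 by 15×19 → 18×19, cost 18·15·19 = 5130; cumulative 6750. Total 6750.
Order B = (W₁ × (W₂ × W₃)): (W₂ × W₃): 6×15 by 15×19 → 6×19, cost 6·15·19 = 1710; (W₁ × (W₂ × W₃)): 18×6 by 6×19 → 18×19, cost 18·6·19 = 2052; cumulative 3762. Total 3762.
Difference: |6750 − 3762| = 2988.

2988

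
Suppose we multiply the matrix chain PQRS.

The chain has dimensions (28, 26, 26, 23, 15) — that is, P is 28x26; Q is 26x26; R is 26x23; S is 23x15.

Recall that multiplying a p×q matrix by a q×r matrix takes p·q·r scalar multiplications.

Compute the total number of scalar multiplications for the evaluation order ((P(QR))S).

41952

(QR): 26×26 by 26×23 → 26×23, cost 26·26·23 = 15548
(P(QR)): 28×26 by 26×23 → 28×23, cost 28·26·23 = 16744; cumulative 32292
((P(QR))S): 28×23 by 23×15 → 28×15, cost 28·23·15 = 9660; cumulative 41952
Total: 41952 scalar multiplications.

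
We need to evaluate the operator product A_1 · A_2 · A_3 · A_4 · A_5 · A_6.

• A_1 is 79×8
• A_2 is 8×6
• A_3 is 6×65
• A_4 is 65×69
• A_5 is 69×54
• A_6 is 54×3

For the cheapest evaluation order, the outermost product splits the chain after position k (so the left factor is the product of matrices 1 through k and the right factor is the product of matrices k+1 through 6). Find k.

1

Adjacent pairs: A_1A_2 = 79·8·6 = 3792; A_2A_3 = 8·6·65 = 3120; A_3A_4 = 6·65·69 = 26910; A_4A_5 = 65·69·54 = 242190; A_5A_6 = 69·54·3 = 11178.
Length 3: A_1..A_3: k=1: 0+3120+79·8·65=44200; k=2: 3792+0+79·6·65=34602 → min 34602 | A_2..A_4: k=2: 0+26910+8·6·69=30222; k=3: 3120+0+8·65·69=39000 → min 30222 | A_3..A_5: k=3: 0+242190+6·65·54=263250; k=4: 26910+0+6·69·54=49266 → min 49266 | A_4..A_6: k=4: 0+11178+65·69·3=24633; k=5: 242190+0+65·54·3=252720 → min 24633.
Length 4: A_1..A_4: k=1: 0+30222+79·8·69=73830; k=2: 3792+26910+79·6·69=63408; k=3: 34602+0+79·65·69=388917 → min 63408 | A_2..A_5: k=2: 0+49266+8·6·54=51858; k=3: 3120+242190+8·65·54=273390; k=4: 30222+0+8·69·54=60030 → min 51858 | A_3..A_6: k=3: 0+24633+6·65·3=25803; k=4: 26910+11178+6·69·3=39330; k=5: 49266+0+6·54·3=50238 → min 25803.
Length 5: A_1..A_5: k=1: 0+51858+79·8·54=85986; k=2: 3792+49266+79·6·54=78654; k=3: 34602+242190+79·65·54=554082; k=4: 63408+0+79·69·54=357762 → min 78654 | A_2..A_6: k=2: 0+25803+8·6·3=25947; k=3: 3120+24633+8·65·3=29313; k=4: 30222+11178+8·69·3=43056; k=5: 51858+0+8·54·3=53154 → min 25947.
Top-level splits: k=1: (A_1..A_1)·(A_2..A_6) → 0+25947+79·8·3 = 27843; k=2: (A_1..A_2)·(A_3..A_6) → 3792+25803+79·6·3 = 31017; k=3: (A_1..A_3)·(A_4..A_6) → 34602+24633+79·65·3 = 74640; k=4: (A_1..A_4)·(A_5..A_6) → 63408+11178+79·69·3 = 90939; k=5: (A_1..A_5)·(A_6..A_6) → 78654+0+79·54·3 = 91452.
Best split is after A_1, i.e. k = 1.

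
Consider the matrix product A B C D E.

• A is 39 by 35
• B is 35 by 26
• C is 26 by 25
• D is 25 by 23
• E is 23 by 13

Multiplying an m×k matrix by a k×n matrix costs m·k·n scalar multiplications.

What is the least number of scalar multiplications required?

Adjacent pairs: AB = 39·35·26 = 35490; BC = 35·26·25 = 22750; CD = 26·25·23 = 14950; DE = 25·23·13 = 7475.
Length 3: A..C: k=1: 0+22750+39·35·25=56875; k=2: 35490+0+39·26·25=60840 → min 56875 | B..D: k=2: 0+14950+35·26·23=35880; k=3: 22750+0+35·25·23=42875 → min 35880 | C..E: k=3: 0+7475+26·25·13=15925; k=4: 14950+0+26·23·13=22724 → min 15925.
Length 4: A..D: k=1: 0+35880+39·35·23=67275; k=2: 35490+14950+39·26·23=73762; k=3: 56875+0+39·25·23=79300 → min 67275 | B..E: k=2: 0+15925+35·26·13=27755; k=3: 22750+7475+35·25·13=41600; k=4: 35880+0+35·23·13=46345 → min 27755.
Length 5: A..E: k=1: 0+27755+39·35·13=45500; k=2: 35490+15925+39·26·13=64597; k=3: 56875+7475+39·25·13=77025; k=4: 67275+0+39·23·13=78936 → min 45500.
Optimal order: (A (B (C (D E)))) with cost 45500.

45500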